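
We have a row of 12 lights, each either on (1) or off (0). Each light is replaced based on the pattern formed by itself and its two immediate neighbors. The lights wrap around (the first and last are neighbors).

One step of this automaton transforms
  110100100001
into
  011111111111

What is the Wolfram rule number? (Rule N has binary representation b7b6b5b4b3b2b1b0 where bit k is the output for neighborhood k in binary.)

position 0: 111 → 0  (bit 7 = 0)
position 1: 110 → 1  (bit 6 = 1)
position 2: 101 → 1  (bit 5 = 1)
position 4: 100 → 1  (bit 4 = 1)
position 11: 011 → 1  (bit 3 = 1)
position 3: 010 → 1  (bit 2 = 1)
position 5: 001 → 1  (bit 1 = 1)
position 8: 000 → 1  (bit 0 = 1)
bits b7..b0 = 01111111 = 127

127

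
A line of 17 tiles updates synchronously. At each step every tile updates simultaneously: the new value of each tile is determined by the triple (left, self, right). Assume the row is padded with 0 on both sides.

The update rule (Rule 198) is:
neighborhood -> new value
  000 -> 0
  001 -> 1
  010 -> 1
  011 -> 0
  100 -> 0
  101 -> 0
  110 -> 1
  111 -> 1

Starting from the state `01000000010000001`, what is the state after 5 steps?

11001101010110101

11000000110000011
01000001010000101
11000011010001101
01000101010010101
11001101010110101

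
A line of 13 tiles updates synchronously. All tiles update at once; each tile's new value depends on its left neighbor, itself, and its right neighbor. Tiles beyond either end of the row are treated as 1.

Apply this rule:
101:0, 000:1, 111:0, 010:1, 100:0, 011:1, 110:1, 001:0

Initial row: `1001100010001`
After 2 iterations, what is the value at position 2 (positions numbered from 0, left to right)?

iteration 1: 1001101010101
iteration 2: 1001101010101
position 2 holds 0

0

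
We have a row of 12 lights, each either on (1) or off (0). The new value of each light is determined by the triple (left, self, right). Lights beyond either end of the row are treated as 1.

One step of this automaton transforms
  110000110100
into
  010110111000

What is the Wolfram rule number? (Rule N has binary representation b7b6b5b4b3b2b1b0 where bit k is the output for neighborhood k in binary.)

105

position 0: 111 → 0  (bit 7 = 0)
position 1: 110 → 1  (bit 6 = 1)
position 8: 101 → 1  (bit 5 = 1)
position 2: 100 → 0  (bit 4 = 0)
position 6: 011 → 1  (bit 3 = 1)
position 9: 010 → 0  (bit 2 = 0)
position 5: 001 → 0  (bit 1 = 0)
position 3: 000 → 1  (bit 0 = 1)
bits b7..b0 = 01101001 = 105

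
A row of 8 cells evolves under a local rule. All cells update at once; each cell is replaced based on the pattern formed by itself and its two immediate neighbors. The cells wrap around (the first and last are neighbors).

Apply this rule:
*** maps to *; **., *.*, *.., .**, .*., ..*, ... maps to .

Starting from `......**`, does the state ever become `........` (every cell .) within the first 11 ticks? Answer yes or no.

yes

........
all cells are . at tick 1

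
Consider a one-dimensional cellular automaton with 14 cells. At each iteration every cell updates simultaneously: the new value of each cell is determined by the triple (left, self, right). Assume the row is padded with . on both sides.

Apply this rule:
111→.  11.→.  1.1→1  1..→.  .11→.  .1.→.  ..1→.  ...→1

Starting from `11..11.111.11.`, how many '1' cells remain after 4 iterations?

......1...1...
11111...1...11
......1...1...  (repeats iteration 1; period 2)
iteration 4: 11111...1...11
count of 1: 8

8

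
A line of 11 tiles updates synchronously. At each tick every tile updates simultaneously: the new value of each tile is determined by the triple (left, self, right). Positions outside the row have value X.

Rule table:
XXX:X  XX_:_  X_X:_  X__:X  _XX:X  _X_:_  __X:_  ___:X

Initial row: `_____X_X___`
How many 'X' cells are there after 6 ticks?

tick 1: XXXX____XX_
tick 2: XXX_XXX_X__
tick 3: XX__XX___X_
tick 4: X_X_X_XX___
tick 5: ______X_XX_
tick 6: XXXXX___X__
count of X: 6

6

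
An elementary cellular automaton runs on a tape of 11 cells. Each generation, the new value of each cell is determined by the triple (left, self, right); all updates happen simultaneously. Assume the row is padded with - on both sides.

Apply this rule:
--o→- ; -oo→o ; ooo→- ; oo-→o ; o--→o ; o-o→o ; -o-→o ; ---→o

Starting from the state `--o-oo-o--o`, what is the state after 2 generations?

o-ooooooo-o
ooo-----ooo

ooo-----ooo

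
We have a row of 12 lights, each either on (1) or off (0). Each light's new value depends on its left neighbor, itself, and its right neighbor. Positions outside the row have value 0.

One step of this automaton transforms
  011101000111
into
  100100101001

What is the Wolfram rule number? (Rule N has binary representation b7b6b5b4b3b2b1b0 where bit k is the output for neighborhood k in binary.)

82

position 2: 111 → 0  (bit 7 = 0)
position 3: 110 → 1  (bit 6 = 1)
position 4: 101 → 0  (bit 5 = 0)
position 6: 100 → 1  (bit 4 = 1)
position 1: 011 → 0  (bit 3 = 0)
position 5: 010 → 0  (bit 2 = 0)
position 0: 001 → 1  (bit 1 = 1)
position 7: 000 → 0  (bit 0 = 0)
bits b7..b0 = 01010010 = 82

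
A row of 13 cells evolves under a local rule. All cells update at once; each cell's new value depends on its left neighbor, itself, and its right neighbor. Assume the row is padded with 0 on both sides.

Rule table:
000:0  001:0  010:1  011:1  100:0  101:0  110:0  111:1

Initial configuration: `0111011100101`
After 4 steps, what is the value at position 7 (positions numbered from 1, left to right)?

step 1: 0110011000101
step 2: 0100010000101
step 3: 0100010000101  (fixed point — unchanged through step 4)
position 7 holds 0

0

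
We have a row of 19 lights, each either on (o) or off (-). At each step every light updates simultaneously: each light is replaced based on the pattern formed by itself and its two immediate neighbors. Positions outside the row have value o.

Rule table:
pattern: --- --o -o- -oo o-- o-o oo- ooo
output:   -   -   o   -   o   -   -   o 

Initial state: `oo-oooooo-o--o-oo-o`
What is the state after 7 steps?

-oo--oo-----oo---o-

o---oooo--oo-o-----
-o---oo-o----oo----
-oo-----oo-----o---
---o------o----oo--
o--oo-----oo-----o-
-o---o------o----o-
-oo--oo-----oo---o-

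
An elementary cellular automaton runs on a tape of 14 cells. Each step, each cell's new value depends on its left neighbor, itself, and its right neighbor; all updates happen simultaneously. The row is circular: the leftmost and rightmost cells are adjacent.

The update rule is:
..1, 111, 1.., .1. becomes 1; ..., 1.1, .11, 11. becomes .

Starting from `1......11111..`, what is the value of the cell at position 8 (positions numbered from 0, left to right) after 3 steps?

11....1.111.11
1.1..11..1...1
..111..1111.1.
position 8 holds 1

1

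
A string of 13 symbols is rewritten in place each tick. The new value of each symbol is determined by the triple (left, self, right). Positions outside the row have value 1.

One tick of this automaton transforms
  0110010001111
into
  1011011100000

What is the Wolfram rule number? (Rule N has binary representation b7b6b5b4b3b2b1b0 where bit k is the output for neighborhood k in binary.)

position 10: 111 → 0  (bit 7 = 0)
position 2: 110 → 1  (bit 6 = 1)
position 0: 101 → 1  (bit 5 = 1)
position 3: 100 → 1  (bit 4 = 1)
position 1: 011 → 0  (bit 3 = 0)
position 5: 010 → 1  (bit 2 = 1)
position 4: 001 → 0  (bit 1 = 0)
position 7: 000 → 1  (bit 0 = 1)
bits b7..b0 = 01110101 = 117

117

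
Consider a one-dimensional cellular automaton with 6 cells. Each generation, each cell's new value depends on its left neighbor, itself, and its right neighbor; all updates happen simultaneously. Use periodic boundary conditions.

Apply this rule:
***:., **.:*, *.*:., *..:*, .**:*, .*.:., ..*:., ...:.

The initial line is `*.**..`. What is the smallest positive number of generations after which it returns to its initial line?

6

..***.
..*.**
*...**
**..*.
***...
*.**..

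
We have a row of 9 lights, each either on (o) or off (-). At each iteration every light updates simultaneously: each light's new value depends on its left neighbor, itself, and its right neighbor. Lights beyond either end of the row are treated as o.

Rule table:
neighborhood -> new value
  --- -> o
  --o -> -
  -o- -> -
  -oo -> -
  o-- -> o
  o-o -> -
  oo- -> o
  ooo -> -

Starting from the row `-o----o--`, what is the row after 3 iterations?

iteration 1: --ooo--o-
iteration 2: o---oo---
iteration 3: ooo--ooo-

ooo--ooo-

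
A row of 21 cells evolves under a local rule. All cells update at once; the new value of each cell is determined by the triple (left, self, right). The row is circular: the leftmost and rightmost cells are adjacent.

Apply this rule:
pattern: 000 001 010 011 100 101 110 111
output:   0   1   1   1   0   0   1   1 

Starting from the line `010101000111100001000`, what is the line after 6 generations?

110101001111100011000
110101011111100111001
110101011111101111011
110101011111101111011  (fixed point — unchanged through generation 6)

110101011111101111011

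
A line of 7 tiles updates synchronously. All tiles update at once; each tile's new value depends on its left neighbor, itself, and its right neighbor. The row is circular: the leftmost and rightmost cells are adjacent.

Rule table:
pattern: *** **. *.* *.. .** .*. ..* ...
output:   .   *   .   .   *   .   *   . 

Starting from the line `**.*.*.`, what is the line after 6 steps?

..***..

**.....
**....*
.*...**
....***
...**.*
..***..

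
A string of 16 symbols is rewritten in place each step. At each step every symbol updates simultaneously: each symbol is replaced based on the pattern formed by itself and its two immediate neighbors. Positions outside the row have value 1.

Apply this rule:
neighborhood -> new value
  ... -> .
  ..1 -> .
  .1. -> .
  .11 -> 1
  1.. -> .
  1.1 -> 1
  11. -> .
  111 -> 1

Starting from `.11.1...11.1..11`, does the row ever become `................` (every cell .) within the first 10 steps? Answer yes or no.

11.1....1.1...11
1.1......1....11
.1............11
1.............11
..............11
..............11  (fixed point — unchanged through step 10)
step 10 is ..............11, still not uniform .

no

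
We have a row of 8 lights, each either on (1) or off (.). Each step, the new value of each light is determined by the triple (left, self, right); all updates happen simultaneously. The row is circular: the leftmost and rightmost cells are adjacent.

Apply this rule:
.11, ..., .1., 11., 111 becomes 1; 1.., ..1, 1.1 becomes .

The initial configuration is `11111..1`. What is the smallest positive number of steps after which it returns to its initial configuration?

11111..1

1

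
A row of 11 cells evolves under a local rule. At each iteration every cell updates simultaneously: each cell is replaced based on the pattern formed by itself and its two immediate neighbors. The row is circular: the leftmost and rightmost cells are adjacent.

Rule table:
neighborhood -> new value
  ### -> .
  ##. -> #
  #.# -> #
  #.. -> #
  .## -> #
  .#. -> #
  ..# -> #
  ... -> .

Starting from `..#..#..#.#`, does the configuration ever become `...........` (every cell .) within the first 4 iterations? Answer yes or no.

yes

iteration 1: ###########
iteration 2: ...........
all cells are . at iteration 2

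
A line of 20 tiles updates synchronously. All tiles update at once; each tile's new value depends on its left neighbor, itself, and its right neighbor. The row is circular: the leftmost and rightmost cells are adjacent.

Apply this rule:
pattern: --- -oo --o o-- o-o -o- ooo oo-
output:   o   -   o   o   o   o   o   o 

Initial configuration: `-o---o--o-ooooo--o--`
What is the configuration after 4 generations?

ooooooooooooo-oooooo

generation 1: oooooooooo-ooooooooo
generation 2: ooooooooooo-oooooooo
generation 3: oooooooooooo-ooooooo
generation 4: ooooooooooooo-oooooo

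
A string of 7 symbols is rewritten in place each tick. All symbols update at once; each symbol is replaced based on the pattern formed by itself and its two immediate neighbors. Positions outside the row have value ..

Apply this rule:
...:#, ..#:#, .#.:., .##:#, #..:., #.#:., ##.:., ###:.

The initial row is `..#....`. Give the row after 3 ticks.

..##..#

##..###
#..##..
..##..#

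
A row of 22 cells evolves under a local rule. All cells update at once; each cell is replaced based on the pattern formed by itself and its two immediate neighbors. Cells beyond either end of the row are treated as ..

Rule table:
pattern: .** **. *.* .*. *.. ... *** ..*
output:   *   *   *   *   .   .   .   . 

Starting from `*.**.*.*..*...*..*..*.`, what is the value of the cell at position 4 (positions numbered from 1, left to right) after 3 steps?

.

step 1: ********..*...*..*..*.
step 2: *......*..*...*..*..*.
step 3: *......*..*...*..*..*.
position 4 holds .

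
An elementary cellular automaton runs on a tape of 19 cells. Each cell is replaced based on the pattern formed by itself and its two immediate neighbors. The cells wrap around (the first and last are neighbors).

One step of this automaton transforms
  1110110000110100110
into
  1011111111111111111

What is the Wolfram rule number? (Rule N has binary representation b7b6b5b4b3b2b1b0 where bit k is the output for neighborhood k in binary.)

position 1: 111 → 0  (bit 7 = 0)
position 2: 110 → 1  (bit 6 = 1)
position 3: 101 → 1  (bit 5 = 1)
position 6: 100 → 1  (bit 4 = 1)
position 0: 011 → 1  (bit 3 = 1)
position 13: 010 → 1  (bit 2 = 1)
position 9: 001 → 1  (bit 1 = 1)
position 7: 000 → 1  (bit 0 = 1)
bits b7..b0 = 01111111 = 127

127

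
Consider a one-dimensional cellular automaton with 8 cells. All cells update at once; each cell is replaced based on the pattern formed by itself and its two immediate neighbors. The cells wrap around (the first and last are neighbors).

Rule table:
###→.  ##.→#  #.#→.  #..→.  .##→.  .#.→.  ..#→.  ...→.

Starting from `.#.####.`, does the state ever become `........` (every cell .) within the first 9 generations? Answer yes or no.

yes

......#.
........
all cells are . at generation 2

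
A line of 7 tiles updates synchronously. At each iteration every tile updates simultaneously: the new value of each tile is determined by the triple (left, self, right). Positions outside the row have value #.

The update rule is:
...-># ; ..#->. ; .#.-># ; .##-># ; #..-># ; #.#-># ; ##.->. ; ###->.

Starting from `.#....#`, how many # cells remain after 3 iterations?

#####.#
.....##
####.#.
count of #: 5

5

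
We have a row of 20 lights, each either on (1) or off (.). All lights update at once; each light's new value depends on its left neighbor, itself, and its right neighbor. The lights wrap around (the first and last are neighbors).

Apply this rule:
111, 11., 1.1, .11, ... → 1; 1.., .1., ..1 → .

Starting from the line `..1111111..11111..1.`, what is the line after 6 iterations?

iteration 1: 1.1111111..11111....
iteration 2: .11111111..11111.11.
iteration 3: .11111111..11111111.
iteration 4: .11111111..11111111.  (fixed point — unchanged through iteration 6)

.11111111..11111111.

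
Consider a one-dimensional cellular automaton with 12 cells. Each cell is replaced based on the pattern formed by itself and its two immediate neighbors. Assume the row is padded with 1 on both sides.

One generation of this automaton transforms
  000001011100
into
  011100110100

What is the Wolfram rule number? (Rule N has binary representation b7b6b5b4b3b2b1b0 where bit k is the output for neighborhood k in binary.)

105

position 8: 111 → 0  (bit 7 = 0)
position 9: 110 → 1  (bit 6 = 1)
position 6: 101 → 1  (bit 5 = 1)
position 0: 100 → 0  (bit 4 = 0)
position 7: 011 → 1  (bit 3 = 1)
position 5: 010 → 0  (bit 2 = 0)
position 4: 001 → 0  (bit 1 = 0)
position 1: 000 → 1  (bit 0 = 1)
bits b7..b0 = 01101001 = 105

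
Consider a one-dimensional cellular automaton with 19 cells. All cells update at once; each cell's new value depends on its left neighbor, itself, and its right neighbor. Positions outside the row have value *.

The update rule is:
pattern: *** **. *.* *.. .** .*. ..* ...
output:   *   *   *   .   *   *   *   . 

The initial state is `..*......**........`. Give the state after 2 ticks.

tick 1: .**.....***.......*
tick 2: ***....****......**

***....****......**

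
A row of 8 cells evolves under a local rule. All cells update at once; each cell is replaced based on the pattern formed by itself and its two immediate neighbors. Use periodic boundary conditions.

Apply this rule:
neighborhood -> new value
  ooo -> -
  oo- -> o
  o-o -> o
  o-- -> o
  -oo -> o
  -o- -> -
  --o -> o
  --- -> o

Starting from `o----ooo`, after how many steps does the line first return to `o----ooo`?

oooooo--
o----ooo

2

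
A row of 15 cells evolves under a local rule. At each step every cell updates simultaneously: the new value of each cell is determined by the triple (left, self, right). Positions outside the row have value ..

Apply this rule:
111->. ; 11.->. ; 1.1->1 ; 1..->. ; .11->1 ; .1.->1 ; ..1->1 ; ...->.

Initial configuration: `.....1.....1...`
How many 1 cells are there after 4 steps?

....11....11...
...11....11....
..11....11.....
.11....11......
count of 1: 4

4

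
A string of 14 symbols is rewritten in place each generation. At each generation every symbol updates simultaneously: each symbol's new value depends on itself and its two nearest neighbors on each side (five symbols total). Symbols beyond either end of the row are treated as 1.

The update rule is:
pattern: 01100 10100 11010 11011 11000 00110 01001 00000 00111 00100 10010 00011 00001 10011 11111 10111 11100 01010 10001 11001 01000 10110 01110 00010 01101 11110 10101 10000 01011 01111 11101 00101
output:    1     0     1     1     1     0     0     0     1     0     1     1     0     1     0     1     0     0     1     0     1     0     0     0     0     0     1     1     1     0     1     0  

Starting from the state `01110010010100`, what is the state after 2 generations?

00110001011011

generation 1: 11000100100001
generation 2: 00110001011011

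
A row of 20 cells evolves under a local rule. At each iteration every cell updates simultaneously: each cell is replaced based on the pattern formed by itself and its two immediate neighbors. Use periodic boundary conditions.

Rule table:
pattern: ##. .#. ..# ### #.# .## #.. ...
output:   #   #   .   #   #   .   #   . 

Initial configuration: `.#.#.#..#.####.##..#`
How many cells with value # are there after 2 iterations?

iteration 1: #######.##.####.##.#
iteration 2: ########.##.####.##.
count of #: 16

16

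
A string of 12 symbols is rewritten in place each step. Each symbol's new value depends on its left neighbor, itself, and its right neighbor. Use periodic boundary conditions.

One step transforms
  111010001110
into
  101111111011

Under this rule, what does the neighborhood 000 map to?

1

At position 6 the neighborhood is 000; the next row has 1 there.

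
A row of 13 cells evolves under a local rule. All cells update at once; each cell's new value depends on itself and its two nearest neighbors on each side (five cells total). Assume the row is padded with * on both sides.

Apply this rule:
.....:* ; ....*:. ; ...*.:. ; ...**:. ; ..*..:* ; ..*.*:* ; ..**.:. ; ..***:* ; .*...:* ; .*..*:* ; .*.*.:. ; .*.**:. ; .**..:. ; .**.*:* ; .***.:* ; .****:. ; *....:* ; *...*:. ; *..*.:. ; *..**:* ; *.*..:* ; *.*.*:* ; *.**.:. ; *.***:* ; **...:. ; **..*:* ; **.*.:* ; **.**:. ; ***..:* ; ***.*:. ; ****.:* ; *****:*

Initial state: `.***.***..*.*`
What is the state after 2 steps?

step 1: .**..****.*.*
step 2: ...***.*.**.*

...***.*.**.*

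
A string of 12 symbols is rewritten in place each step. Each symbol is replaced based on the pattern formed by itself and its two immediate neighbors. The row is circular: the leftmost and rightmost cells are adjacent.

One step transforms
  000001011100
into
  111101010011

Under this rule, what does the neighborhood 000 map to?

1

At position 0 the neighborhood is 000; the next row has 1 there.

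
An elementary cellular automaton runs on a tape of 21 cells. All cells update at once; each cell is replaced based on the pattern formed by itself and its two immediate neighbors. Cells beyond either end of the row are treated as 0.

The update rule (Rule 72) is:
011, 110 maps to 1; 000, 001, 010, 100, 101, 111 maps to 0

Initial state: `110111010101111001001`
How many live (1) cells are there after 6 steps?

step 1: 110101000001001000000
step 2: 110000000000000000000
step 3: 110000000000000000000  (fixed point — unchanged through step 6)
count of 1: 2

2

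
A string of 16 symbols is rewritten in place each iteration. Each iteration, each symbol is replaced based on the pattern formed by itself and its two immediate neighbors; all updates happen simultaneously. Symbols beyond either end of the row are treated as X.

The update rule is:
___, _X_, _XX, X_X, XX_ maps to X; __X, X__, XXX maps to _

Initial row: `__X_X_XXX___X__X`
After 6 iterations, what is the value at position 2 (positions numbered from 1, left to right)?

_

__XXXXX_X_X_X__X
__X___XXXXXXX__X
__X_X_X_____X__X
__XXXXX_XXX_X__X
__X___XXX_XXX__X
__X_X_X_XXX_X__X
position 2 holds _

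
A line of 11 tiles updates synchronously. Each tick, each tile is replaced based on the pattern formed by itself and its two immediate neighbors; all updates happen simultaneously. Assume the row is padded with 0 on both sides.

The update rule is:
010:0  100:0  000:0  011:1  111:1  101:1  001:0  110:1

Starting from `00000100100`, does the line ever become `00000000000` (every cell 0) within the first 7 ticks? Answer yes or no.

yes

00000000000
all cells are 0 at tick 1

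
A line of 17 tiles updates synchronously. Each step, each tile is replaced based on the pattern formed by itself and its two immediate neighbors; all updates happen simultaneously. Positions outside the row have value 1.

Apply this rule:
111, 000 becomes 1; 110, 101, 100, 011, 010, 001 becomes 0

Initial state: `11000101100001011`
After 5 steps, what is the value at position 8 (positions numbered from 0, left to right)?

1

step 1: 10010000001100001
step 2: 00000111100001100
step 3: 01110011001100000
step 4: 00100000000001110
step 5: 00001111111100100
position 8 holds 1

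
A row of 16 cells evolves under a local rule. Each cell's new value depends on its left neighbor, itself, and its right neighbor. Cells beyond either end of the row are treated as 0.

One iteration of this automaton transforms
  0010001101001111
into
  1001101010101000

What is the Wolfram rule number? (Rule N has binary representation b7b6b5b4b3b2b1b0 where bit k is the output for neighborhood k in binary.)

57

position 13: 111 → 0  (bit 7 = 0)
position 7: 110 → 0  (bit 6 = 0)
position 8: 101 → 1  (bit 5 = 1)
position 3: 100 → 1  (bit 4 = 1)
position 6: 011 → 1  (bit 3 = 1)
position 2: 010 → 0  (bit 2 = 0)
position 1: 001 → 0  (bit 1 = 0)
position 0: 000 → 1  (bit 0 = 1)
bits b7..b0 = 00111001 = 57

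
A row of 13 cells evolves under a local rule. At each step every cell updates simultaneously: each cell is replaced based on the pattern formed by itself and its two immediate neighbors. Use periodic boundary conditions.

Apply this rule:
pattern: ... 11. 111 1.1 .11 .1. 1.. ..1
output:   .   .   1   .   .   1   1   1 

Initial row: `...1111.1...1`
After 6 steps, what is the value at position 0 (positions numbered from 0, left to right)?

.

1.1.11..11.11
..1...11....1
1111.1..1..11
111..111111.1
11.11.1111...
.......11.1.1
position 0 holds .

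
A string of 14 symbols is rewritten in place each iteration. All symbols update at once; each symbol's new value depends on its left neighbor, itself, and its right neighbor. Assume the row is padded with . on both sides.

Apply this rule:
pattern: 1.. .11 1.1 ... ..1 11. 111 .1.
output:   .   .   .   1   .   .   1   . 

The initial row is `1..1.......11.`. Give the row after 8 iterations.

.....11111....
1111..111..111
.11....1....1.
....11...11...
111....1....11
.1..11...11...
.......1....11
111111...11...

111111...11...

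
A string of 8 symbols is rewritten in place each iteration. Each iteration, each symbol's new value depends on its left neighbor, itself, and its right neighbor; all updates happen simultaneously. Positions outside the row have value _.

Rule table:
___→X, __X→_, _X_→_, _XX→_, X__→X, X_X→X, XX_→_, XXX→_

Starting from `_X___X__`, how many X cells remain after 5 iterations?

__XX__XX
X___X___
_XX__XXX
___X____
XX__XXXX
count of X: 6

6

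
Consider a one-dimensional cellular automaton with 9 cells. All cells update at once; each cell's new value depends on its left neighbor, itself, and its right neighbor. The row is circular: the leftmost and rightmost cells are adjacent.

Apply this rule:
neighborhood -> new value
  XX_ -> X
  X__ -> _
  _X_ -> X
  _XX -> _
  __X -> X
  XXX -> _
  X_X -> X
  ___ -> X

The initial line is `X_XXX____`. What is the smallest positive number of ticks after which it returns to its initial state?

18

XX__X_XXX
_X_XXX___
XXX__X_XX
__X_XXX__
XXXX__X_X
___X_XXX_
XXXXX__X_
____X_XXX
_XXXXX__X
X____X_XX
X_XXXXX__
XX____X_X
_X_XXXXX_
XXX____X_
__X_XXXXX
_XXX____X
X__X_XXXX
X_XXX____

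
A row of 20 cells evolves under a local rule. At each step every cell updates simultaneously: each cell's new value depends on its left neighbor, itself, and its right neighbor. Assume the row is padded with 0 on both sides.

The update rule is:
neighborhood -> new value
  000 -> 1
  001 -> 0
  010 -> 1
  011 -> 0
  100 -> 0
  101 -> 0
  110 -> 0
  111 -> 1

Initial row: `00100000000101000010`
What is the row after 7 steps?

10101111110101011010
10100111100101000010
10100011000101011010
10101000010101000010
10101011010101011010
10101000010101000010  (repeats step 4; period 2)
step 7: 10101011010101011010

10101011010101011010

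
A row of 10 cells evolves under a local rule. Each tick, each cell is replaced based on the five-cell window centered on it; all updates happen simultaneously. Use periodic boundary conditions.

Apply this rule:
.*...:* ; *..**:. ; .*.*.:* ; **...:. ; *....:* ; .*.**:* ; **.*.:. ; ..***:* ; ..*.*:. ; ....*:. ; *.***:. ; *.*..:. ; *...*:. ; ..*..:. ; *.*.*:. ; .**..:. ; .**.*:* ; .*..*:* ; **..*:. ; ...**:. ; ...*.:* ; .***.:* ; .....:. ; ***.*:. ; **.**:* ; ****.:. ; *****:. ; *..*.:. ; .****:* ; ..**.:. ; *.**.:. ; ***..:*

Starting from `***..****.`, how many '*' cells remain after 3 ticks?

tick 1: .**..**..*
tick 2: *.........
tick 3: .**......*
count of *: 3

3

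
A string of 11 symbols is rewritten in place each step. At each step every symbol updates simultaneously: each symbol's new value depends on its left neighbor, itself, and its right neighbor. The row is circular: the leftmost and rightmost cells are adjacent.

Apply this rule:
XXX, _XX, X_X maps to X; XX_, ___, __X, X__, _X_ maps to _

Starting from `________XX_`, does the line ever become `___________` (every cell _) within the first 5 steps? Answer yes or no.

yes

________X__
___________
all cells are _ at step 2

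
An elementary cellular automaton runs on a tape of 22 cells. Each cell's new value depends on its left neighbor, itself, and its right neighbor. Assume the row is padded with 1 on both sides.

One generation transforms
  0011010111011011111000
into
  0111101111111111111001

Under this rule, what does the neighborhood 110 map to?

At position 3 the neighborhood is 110; the next row has 1 there.

1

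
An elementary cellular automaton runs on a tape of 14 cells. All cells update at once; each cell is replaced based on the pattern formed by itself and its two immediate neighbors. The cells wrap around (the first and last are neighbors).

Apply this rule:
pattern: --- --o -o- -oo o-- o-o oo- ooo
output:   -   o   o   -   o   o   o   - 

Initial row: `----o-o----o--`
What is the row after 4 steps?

---oooooo--oo-

step 1: ---ooooo--ooo-
step 2: --o----ooo--oo
step 3: oooo--o--ooo-o
step 4: ---oooooo--oo-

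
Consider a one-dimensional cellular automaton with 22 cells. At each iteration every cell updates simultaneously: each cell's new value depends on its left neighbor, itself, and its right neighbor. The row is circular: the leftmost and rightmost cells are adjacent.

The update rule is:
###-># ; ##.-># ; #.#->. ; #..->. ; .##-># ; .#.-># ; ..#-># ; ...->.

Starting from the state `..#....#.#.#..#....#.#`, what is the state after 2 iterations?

.##...##.#.#.##...##.#
.##..###.#.#.##..###.#

.##..###.#.#.##..###.#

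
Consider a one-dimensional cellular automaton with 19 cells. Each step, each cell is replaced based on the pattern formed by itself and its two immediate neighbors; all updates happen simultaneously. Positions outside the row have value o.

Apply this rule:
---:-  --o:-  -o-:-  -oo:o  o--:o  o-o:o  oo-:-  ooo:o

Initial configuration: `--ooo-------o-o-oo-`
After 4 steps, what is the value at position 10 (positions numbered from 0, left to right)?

-

o-oo-o-------o-oo-o
-oo-o-o-------oo-oo
oo-o-o-o------o-ooo
o-o-o-o-o------oooo
position 10 holds -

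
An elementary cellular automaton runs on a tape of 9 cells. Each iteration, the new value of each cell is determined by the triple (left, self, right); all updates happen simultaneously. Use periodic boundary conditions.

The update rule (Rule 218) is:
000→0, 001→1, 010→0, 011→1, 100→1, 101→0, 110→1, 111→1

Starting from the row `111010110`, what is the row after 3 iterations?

111101110

111000110
111101110
111101110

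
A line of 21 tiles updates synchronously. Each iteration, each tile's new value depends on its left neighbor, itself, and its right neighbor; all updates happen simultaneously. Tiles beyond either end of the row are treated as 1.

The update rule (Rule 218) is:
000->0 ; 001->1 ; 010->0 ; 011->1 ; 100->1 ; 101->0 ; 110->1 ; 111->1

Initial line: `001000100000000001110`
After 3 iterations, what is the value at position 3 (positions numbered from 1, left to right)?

1

110101010000000011110
110000001000000111110
111000010100001111110
position 3 holds 1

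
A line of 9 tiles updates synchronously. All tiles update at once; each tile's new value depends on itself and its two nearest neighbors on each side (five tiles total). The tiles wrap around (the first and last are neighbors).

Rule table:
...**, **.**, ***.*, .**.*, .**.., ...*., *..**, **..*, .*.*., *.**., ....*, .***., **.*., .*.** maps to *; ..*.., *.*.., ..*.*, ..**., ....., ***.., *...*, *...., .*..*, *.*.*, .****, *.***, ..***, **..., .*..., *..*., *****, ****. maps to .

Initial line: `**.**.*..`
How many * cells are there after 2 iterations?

.*****..*
*.....*..
count of *: 2

2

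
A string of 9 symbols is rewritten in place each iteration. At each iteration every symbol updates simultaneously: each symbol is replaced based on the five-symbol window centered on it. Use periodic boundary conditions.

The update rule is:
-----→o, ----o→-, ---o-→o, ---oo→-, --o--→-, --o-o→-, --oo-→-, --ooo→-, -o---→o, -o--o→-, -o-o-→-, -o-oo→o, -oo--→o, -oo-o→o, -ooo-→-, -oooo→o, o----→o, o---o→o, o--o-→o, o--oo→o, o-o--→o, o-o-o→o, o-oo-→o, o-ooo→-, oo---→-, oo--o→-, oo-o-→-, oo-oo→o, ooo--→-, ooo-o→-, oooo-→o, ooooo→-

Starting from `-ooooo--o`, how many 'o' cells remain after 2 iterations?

iteration 1: o-o-o--o-
iteration 2: o-o-o-o--
count of o: 4

4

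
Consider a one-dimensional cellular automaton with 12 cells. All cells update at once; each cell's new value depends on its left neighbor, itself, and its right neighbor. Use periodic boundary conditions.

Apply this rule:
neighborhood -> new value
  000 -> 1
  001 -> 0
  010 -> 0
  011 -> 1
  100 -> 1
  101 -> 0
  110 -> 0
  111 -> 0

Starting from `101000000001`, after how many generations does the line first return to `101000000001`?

24

000111111101
110100000000
100011111110
011010000000
010001111111
001101000000
101000111111
000110100000
110100011111
000011010000
111010001111
000001101000
111101000111
000000110100
111110100011
000000011010
111111010001
000000001101
111111101000
100000000110
011111110100
010000000011
001111111010
101000000001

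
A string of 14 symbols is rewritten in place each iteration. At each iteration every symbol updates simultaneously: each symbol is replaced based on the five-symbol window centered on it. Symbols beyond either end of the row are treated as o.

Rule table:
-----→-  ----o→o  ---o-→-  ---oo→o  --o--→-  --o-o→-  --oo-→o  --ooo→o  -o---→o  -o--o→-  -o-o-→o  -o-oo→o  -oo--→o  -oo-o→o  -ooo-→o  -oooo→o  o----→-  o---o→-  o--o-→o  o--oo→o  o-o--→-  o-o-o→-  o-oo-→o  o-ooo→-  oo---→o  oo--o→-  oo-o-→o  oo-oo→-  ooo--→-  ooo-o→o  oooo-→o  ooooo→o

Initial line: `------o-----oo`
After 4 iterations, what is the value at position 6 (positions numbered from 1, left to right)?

o---o--o--oooo
-o----o--ooooo
o-o-o---oooooo
oo-o-o-ooooooo
position 6 holds o

o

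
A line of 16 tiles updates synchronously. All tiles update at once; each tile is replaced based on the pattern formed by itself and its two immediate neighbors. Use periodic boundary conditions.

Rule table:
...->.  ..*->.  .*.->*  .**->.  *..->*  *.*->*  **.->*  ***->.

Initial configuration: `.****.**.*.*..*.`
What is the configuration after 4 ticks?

.**....**.....**

tick 1: ....**.******.**
tick 2: *....**.....**.*
tick 3: **....**.....**.
tick 4: .**....**.....**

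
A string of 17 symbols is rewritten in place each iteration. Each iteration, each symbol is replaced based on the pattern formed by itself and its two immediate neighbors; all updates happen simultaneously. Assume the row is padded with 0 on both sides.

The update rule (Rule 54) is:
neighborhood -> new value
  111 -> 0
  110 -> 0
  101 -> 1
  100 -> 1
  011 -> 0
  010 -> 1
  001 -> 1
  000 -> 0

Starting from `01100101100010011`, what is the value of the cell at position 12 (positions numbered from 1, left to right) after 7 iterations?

iteration 1: 10011110010111100
iteration 2: 11100001111000010
iteration 3: 00010010000100111
iteration 4: 00111111001111000
iteration 5: 01000000110000100
iteration 6: 11100001001001110
iteration 7: 00010011111110001
position 12 holds 1

1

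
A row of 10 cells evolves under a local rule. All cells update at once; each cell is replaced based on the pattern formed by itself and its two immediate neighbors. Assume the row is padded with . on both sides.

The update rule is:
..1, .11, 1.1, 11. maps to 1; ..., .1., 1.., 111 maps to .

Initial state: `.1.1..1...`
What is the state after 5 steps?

step 1: 1.1..1....
step 2: .1..1.....
step 3: 1..1......
step 4: ..1.......
step 5: .1........

.1........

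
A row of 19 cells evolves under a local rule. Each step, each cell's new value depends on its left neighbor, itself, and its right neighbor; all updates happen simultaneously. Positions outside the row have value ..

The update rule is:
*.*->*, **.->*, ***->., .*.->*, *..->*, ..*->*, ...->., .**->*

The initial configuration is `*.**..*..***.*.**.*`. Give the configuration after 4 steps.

step 1: **********.********
step 2: *........***......*
step 3: **......**.**....**
step 4: ***....*******..***

***....*******..***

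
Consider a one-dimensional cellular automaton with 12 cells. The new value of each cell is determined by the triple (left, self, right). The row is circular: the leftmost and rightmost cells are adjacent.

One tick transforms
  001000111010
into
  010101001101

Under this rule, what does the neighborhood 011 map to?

0

At position 6 the neighborhood is 011; the next row has 0 there.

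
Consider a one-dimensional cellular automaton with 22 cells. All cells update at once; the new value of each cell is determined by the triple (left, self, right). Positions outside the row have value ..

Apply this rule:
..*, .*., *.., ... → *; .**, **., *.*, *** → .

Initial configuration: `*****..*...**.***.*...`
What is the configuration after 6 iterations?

*****......*******....

iteration 1: .....******.......****
iteration 2: *****......*******....
iteration 3: .....******.......****  (repeats iteration 1; period 2)
iteration 6: *****......*******....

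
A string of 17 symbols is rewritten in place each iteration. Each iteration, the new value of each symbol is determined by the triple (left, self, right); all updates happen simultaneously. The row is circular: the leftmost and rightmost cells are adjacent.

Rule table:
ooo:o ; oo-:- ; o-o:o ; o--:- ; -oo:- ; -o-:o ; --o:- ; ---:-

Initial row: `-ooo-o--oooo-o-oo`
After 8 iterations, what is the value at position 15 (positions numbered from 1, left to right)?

o-o-oo---oo-ooo--
oooo-------o-o---
-oo--------ooo---
------------o----
------------o----  (fixed point — unchanged through iteration 8)
position 15 holds -

-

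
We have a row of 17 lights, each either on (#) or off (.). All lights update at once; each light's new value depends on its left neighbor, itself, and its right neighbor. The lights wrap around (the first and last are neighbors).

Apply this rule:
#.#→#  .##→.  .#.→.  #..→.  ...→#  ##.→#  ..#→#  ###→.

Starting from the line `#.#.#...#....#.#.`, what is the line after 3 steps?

.#..#.#.#..#.##.#

step 1: .#.#..##..###.#.#
step 2: #.#..#.#.#..##.#.
step 3: .#..#.#.#..#.##.#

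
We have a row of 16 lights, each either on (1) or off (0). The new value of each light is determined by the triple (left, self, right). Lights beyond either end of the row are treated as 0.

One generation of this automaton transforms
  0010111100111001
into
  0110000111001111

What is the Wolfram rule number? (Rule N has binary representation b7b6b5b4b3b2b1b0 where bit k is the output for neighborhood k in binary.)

position 5: 111 → 0  (bit 7 = 0)
position 7: 110 → 1  (bit 6 = 1)
position 3: 101 → 0  (bit 5 = 0)
position 8: 100 → 1  (bit 4 = 1)
position 4: 011 → 0  (bit 3 = 0)
position 2: 010 → 1  (bit 2 = 1)
position 1: 001 → 1  (bit 1 = 1)
position 0: 000 → 0  (bit 0 = 0)
bits b7..b0 = 01010110 = 86

86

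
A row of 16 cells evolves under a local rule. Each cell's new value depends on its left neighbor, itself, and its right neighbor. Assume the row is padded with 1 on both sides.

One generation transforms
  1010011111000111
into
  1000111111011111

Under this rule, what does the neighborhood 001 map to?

1

At position 4 the neighborhood is 001; the next row has 1 there.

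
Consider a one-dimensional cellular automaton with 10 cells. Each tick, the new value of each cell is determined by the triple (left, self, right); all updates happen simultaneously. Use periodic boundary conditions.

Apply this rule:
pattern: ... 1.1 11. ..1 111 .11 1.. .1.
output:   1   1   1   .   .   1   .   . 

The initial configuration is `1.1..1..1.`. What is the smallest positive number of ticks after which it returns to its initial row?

tick 1: .1.......1
tick 2: 1..11111..
tick 3: ...1...1..
tick 4: 11...1...1
tick 5: .1.1...1.1
tick 6: 1.1..1..1.

6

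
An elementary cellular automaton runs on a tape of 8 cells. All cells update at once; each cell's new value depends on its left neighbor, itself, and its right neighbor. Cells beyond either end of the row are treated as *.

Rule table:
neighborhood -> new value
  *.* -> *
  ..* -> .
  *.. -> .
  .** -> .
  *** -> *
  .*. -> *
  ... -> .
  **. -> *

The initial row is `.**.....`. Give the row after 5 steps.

***.....

*.*.....
***.....
***.....  (fixed point — unchanged through step 5)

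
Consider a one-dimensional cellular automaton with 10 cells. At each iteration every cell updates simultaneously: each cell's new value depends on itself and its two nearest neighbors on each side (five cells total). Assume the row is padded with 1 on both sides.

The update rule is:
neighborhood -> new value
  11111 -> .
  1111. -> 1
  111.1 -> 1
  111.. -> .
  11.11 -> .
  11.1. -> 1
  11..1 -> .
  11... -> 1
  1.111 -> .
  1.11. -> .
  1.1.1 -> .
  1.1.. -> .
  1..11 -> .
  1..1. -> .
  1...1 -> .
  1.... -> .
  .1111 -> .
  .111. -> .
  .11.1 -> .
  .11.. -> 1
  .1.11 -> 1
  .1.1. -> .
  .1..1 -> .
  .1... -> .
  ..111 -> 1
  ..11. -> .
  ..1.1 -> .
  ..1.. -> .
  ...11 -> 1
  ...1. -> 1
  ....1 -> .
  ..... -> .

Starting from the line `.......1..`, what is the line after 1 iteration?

1.....1...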